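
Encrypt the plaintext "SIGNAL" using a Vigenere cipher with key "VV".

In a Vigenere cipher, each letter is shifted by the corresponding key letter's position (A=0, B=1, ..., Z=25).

Step 1: Repeat key to match plaintext length:
  Plaintext: SIGNAL
  Key:       VVVVVV
Step 2: Encrypt each letter:
  S(18) + V(21) = (18+21) mod 26 = 13 = N
  I(8) + V(21) = (8+21) mod 26 = 3 = D
  G(6) + V(21) = (6+21) mod 26 = 1 = B
  N(13) + V(21) = (13+21) mod 26 = 8 = I
  A(0) + V(21) = (0+21) mod 26 = 21 = V
  L(11) + V(21) = (11+21) mod 26 = 6 = G
Ciphertext: NDBIVG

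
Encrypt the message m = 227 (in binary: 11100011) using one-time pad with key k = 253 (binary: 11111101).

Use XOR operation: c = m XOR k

Step 1: Write out the XOR operation bit by bit:
  Message: 11100011
  Key:     11111101
  XOR:     00011110
Step 2: Convert to decimal: 00011110 = 30.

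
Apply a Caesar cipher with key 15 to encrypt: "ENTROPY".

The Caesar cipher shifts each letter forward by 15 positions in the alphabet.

Step 1: For each letter, shift forward by 15 positions (mod 26).
  E (position 4) -> position (4+15) mod 26 = 19 -> T
  N (position 13) -> position (13+15) mod 26 = 2 -> C
  T (position 19) -> position (19+15) mod 26 = 8 -> I
  R (position 17) -> position (17+15) mod 26 = 6 -> G
  O (position 14) -> position (14+15) mod 26 = 3 -> D
  P (position 15) -> position (15+15) mod 26 = 4 -> E
  Y (position 24) -> position (24+15) mod 26 = 13 -> N
Result: TCIGDEN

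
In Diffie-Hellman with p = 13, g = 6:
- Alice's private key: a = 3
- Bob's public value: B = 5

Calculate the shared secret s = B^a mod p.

Step 1: s = B^a mod p = 5^3 mod 13.
  5^1 mod 13 = 5
  5^2 mod 13 = (5 * 5) mod 13 = 12
  5^3 mod 13 = (12 * 5) mod 13 = 8
Result: shared secret = 8.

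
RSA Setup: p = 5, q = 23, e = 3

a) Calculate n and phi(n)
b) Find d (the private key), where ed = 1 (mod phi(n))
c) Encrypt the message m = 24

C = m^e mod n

Step 1: n = 5 * 23 = 115.
Step 2: phi(n) = (5-1)(23-1) = 4 * 22 = 88.
Step 3: Find d = 3^(-1) mod 88 = 59.
  Verify: 3 * 59 = 177 = 1 (mod 88).
Step 4: C = 24^3 mod 115 = 24.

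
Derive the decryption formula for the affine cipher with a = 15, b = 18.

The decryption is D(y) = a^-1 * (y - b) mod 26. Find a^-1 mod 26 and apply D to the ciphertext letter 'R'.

Step 1: Find a^-1, the modular inverse of 15 mod 26.
Step 2: We need 15 * a^-1 = 1 (mod 26).
Step 3: 15 * 7 = 105 = 4 * 26 + 1, so a^-1 = 7.
Step 4: D(y) = 7(y - 18) mod 26.
Step 5: Apply to 'R' (y = 17): D(17) = 7 * (17 - 18) mod 26 = 7 * -1 mod 26 = 19 -> 'T'.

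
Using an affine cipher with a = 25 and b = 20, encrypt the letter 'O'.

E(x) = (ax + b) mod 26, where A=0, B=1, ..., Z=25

Step 1: Convert 'O' to number: x = 14.
Step 2: E(14) = (25 * 14 + 20) mod 26 = 370 mod 26 = 6.
Step 3: Convert 6 back to letter: G.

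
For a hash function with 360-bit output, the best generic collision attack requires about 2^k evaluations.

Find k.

Step 1: The hash has a 360-bit output.
Step 2: Collision resistance means it should be infeasible to find any x != y with h(x) = h(y).
By the birthday bound, a generic collision search succeeds after about sqrt(2^360) = 2^(360/2) = 2^180 evaluations.
Step 3: Security level = 180 bits.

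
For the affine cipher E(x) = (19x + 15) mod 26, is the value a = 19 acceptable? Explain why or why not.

Step 1: Compute gcd(19, 26).
Step 2: gcd(19, 26) = 1.
Since gcd = 1, 19 is coprime with 26, so it is a valid key.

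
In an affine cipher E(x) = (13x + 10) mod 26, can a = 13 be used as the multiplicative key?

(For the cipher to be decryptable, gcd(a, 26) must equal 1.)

Step 1: Compute gcd(13, 26).
Step 2: gcd(13, 26) = 13.
Since gcd = 13 != 1, 13 shares a common factor with 26, so it cannot be used.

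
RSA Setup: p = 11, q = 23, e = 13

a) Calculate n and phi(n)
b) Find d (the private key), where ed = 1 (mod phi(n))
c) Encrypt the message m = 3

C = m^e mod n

Step 1: n = 11 * 23 = 253.
Step 2: phi(n) = (11-1)(23-1) = 10 * 22 = 220.
Step 3: Find d = 13^(-1) mod 220 = 17.
  Verify: 13 * 17 = 221 = 1 (mod 220).
Step 4: C = 3^13 mod 253 = 170.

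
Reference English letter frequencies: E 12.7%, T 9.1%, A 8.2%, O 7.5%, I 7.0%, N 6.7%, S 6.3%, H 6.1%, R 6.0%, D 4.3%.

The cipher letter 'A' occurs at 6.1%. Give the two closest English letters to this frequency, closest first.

Step 1: Observed frequency of 'A' is 6.1%.
Step 2: Compute distances to each reference frequency and sort:
  H (6.1%): difference = 0.0% <-- BEST
  R (6.0%): difference = 0.1% <-- RUNNER-UP
  S (6.3%): difference = 0.2%
  N (6.7%): difference = 0.6%
  I (7.0%): difference = 0.9%
Step 3: Most likely is 'H' (6.1%, diff 0.0%); second most likely is 'R' (6.0%, diff 0.1%).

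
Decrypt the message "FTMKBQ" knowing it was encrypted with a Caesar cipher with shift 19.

Step 1: Reverse the shift by subtracting 19 from each letter position.
  F (position 5) -> position (5-19) mod 26 = 12 -> M
  T (position 19) -> position (19-19) mod 26 = 0 -> A
  M (position 12) -> position (12-19) mod 26 = 19 -> T
  K (position 10) -> position (10-19) mod 26 = 17 -> R
  B (position 1) -> position (1-19) mod 26 = 8 -> I
  Q (position 16) -> position (16-19) mod 26 = 23 -> X
Decrypted message: MATRIX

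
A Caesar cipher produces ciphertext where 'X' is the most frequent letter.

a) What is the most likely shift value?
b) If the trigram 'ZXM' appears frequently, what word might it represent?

Step 1: In English, 'E' is the most frequent letter (12.7%).
Step 2: The most frequent ciphertext letter is 'X' (position 23).
Step 3: Shift = (23 - 4) mod 26 = 19.
Step 4: Decrypt 'ZXM' by shifting back 19:
  Z -> G
  X -> E
  M -> T
Step 5: 'ZXM' decrypts to 'GET'.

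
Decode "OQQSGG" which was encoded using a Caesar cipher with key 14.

Step 1: Reverse the shift by subtracting 14 from each letter position.
  O (position 14) -> position (14-14) mod 26 = 0 -> A
  Q (position 16) -> position (16-14) mod 26 = 2 -> C
  Q (position 16) -> position (16-14) mod 26 = 2 -> C
  S (position 18) -> position (18-14) mod 26 = 4 -> E
  G (position 6) -> position (6-14) mod 26 = 18 -> S
  G (position 6) -> position (6-14) mod 26 = 18 -> S
Decrypted message: ACCESS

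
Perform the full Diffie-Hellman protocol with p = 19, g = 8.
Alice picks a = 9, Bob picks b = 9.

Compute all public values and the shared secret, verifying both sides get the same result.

Step 1: A = g^a mod p = 8^9 mod 19 = 18.
Step 2: B = g^b mod p = 8^9 mod 19 = 18.
Step 3: Alice computes s = B^a mod p = 18^9 mod 19 = 18.
Step 4: Bob computes s = A^b mod p = 18^9 mod 19 = 18.
Both sides agree: shared secret = 18.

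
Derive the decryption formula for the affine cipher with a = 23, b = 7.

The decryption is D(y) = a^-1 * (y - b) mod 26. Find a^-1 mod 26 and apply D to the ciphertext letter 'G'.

Step 1: Find a^-1, the modular inverse of 23 mod 26.
Step 2: We need 23 * a^-1 = 1 (mod 26).
Step 3: 23 * 17 = 391 = 15 * 26 + 1, so a^-1 = 17.
Step 4: D(y) = 17(y - 7) mod 26.
Step 5: Apply to 'G' (y = 6): D(6) = 17 * (6 - 7) mod 26 = 17 * -1 mod 26 = 9 -> 'J'.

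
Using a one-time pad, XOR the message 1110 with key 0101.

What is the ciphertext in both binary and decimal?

Step 1: Write out the XOR operation bit by bit:
  Message: 1110
  Key:     0101
  XOR:     1011
Step 2: Convert to decimal: 1011 = 11.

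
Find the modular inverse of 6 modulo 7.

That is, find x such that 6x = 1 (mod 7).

Step 1: We need x such that 6 * x = 1 (mod 7).
Step 2: Using the extended Euclidean algorithm or trial:
  6 * 6 = 36 = 5 * 7 + 1.
Step 3: Since 36 mod 7 = 1, the inverse is x = 6.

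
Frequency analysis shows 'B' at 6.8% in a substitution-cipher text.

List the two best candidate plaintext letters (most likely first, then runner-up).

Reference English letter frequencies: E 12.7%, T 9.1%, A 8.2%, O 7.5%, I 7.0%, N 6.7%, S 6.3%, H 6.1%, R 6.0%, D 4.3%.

Step 1: Observed frequency of 'B' is 6.8%.
Step 2: Compute distances to each reference frequency and sort:
  N (6.7%): difference = 0.1% <-- BEST
  I (7.0%): difference = 0.2% <-- RUNNER-UP
  S (6.3%): difference = 0.5%
  O (7.5%): difference = 0.7%
  H (6.1%): difference = 0.7%
Step 3: Most likely is 'N' (6.7%, diff 0.1%); second most likely is 'I' (7.0%, diff 0.2%).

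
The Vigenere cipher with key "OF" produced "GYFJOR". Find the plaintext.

Step 1: Extend key: OFOFOF
Step 2: Decrypt each letter (c - k) mod 26:
  G(6) - O(14) = (6-14) mod 26 = 18 = S
  Y(24) - F(5) = (24-5) mod 26 = 19 = T
  F(5) - O(14) = (5-14) mod 26 = 17 = R
  J(9) - F(5) = (9-5) mod 26 = 4 = E
  O(14) - O(14) = (14-14) mod 26 = 0 = A
  R(17) - F(5) = (17-5) mod 26 = 12 = M
Plaintext: STREAM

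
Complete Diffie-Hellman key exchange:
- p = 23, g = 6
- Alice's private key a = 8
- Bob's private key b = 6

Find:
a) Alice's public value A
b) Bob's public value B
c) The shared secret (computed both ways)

Step 1: A = g^a mod p = 6^8 mod 23 = 18.
Step 2: B = g^b mod p = 6^6 mod 23 = 12.
Step 3: Alice computes s = B^a mod p = 12^8 mod 23 = 8.
Step 4: Bob computes s = A^b mod p = 18^6 mod 23 = 8.
Both sides agree: shared secret = 8.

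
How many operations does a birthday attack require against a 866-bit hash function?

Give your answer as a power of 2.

Step 1: The birthday paradox gives collision probability ~50% after sqrt(2^n) = 2^(n/2) hashes.
Step 2: For 866-bit output: 2^(866/2) = 2^433.
Step 3: Approximately 2^433 hash computations needed.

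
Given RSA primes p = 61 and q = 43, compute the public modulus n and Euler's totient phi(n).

Step 1: n = p * q = 61 * 43 = 2623.
Step 2: phi(n) = (p-1)(q-1) = 60 * 42 = 2520.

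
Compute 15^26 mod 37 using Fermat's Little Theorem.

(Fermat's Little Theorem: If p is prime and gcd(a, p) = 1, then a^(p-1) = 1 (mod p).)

Step 1: Since 37 is prime, by Fermat's Little Theorem: 15^36 = 1 (mod 37).
Step 2: Reduce exponent: 26 mod 36 = 26.
Step 3: So 15^26 = 15^26 (mod 37).
Step 4: 15^26 mod 37 = 30.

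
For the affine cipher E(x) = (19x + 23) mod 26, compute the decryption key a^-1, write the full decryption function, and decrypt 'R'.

Step 1: Find a^-1, the modular inverse of 19 mod 26.
Step 2: We need 19 * a^-1 = 1 (mod 26).
Step 3: 19 * 11 = 209 = 8 * 26 + 1, so a^-1 = 11.
Step 4: D(y) = 11(y - 23) mod 26.
Step 5: Apply to 'R' (y = 17): D(17) = 11 * (17 - 23) mod 26 = 11 * -6 mod 26 = 12 -> 'M'.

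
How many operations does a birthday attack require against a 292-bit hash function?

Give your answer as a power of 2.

Step 1: The birthday paradox gives collision probability ~50% after sqrt(2^n) = 2^(n/2) hashes.
Step 2: For 292-bit output: 2^(292/2) = 2^146.
Step 3: Approximately 2^146 hash computations needed.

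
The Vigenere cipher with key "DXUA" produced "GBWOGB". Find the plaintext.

Step 1: Extend key: DXUADX
Step 2: Decrypt each letter (c - k) mod 26:
  G(6) - D(3) = (6-3) mod 26 = 3 = D
  B(1) - X(23) = (1-23) mod 26 = 4 = E
  W(22) - U(20) = (22-20) mod 26 = 2 = C
  O(14) - A(0) = (14-0) mod 26 = 14 = O
  G(6) - D(3) = (6-3) mod 26 = 3 = D
  B(1) - X(23) = (1-23) mod 26 = 4 = E
Plaintext: DECODE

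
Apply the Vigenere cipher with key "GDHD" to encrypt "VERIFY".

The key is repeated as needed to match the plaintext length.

Step 1: Repeat key to match plaintext length:
  Plaintext: VERIFY
  Key:       GDHDGD
Step 2: Encrypt each letter:
  V(21) + G(6) = (21+6) mod 26 = 1 = B
  E(4) + D(3) = (4+3) mod 26 = 7 = H
  R(17) + H(7) = (17+7) mod 26 = 24 = Y
  I(8) + D(3) = (8+3) mod 26 = 11 = L
  F(5) + G(6) = (5+6) mod 26 = 11 = L
  Y(24) + D(3) = (24+3) mod 26 = 1 = B
Ciphertext: BHYLLB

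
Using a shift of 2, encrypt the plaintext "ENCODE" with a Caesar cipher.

Step 1: For each letter, shift forward by 2 positions (mod 26).
  E (position 4) -> position (4+2) mod 26 = 6 -> G
  N (position 13) -> position (13+2) mod 26 = 15 -> P
  C (position 2) -> position (2+2) mod 26 = 4 -> E
  O (position 14) -> position (14+2) mod 26 = 16 -> Q
  D (position 3) -> position (3+2) mod 26 = 5 -> F
  E (position 4) -> position (4+2) mod 26 = 6 -> G
Result: GPEQFG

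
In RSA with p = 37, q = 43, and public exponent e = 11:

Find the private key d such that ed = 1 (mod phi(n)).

Step 1: n = 37 * 43 = 1591.
Step 2: phi(n) = 36 * 42 = 1512.
Step 3: Find d such that 11 * d = 1 (mod 1512).
Step 4: d = 11^(-1) mod 1512 = 275.
Verification: 11 * 275 = 3025 = 2 * 1512 + 1.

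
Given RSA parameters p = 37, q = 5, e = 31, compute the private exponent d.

Step 1: n = 37 * 5 = 185.
Step 2: phi(n) = 36 * 4 = 144.
Step 3: Find d such that 31 * d = 1 (mod 144).
Step 4: d = 31^(-1) mod 144 = 79.
Verification: 31 * 79 = 2449 = 17 * 144 + 1.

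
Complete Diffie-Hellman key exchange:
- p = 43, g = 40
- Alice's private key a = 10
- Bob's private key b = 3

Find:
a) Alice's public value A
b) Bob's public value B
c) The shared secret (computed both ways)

Step 1: A = g^a mod p = 40^10 mod 43 = 10.
Step 2: B = g^b mod p = 40^3 mod 43 = 16.
Step 3: Alice computes s = B^a mod p = 16^10 mod 43 = 11.
Step 4: Bob computes s = A^b mod p = 10^3 mod 43 = 11.
Both sides agree: shared secret = 11.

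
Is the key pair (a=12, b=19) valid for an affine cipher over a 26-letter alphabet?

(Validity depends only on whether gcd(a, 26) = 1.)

Step 1: Compute gcd(12, 26).
Step 2: gcd(12, 26) = 2.
Since gcd = 2 != 1, 12 shares a common factor with 26, so it cannot be used.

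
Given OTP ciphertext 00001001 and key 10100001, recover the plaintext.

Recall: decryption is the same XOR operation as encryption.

Step 1: XOR ciphertext with key:
  Ciphertext: 00001001
  Key:        10100001
  XOR:        10101000
Step 2: Plaintext = 10101000 = 168 in decimal.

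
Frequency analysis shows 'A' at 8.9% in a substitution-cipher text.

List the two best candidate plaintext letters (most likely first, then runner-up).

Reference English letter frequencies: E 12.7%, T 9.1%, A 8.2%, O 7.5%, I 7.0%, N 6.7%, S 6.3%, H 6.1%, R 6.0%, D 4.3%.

Step 1: Observed frequency of 'A' is 8.9%.
Step 2: Compute distances to each reference frequency and sort:
  T (9.1%): difference = 0.2% <-- BEST
  A (8.2%): difference = 0.7% <-- RUNNER-UP
  O (7.5%): difference = 1.4%
  I (7.0%): difference = 1.9%
  N (6.7%): difference = 2.2%
Step 3: Most likely is 'T' (9.1%, diff 0.2%); second most likely is 'A' (8.2%, diff 0.7%).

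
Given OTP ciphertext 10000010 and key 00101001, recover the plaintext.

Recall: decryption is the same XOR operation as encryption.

Step 1: XOR ciphertext with key:
  Ciphertext: 10000010
  Key:        00101001
  XOR:        10101011
Step 2: Plaintext = 10101011 = 171 in decimal.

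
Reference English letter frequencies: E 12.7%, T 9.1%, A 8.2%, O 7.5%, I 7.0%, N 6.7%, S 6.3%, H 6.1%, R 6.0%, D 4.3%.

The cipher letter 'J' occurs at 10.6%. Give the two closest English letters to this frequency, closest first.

Step 1: Observed frequency of 'J' is 10.6%.
Step 2: Compute distances to each reference frequency and sort:
  T (9.1%): difference = 1.5% <-- BEST
  E (12.7%): difference = 2.1% <-- RUNNER-UP
  A (8.2%): difference = 2.4%
  O (7.5%): difference = 3.1%
  I (7.0%): difference = 3.6%
Step 3: Most likely is 'T' (9.1%, diff 1.5%); second most likely is 'E' (12.7%, diff 2.1%).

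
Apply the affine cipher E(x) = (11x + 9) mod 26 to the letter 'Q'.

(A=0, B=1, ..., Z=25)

Step 1: Convert 'Q' to number: x = 16.
Step 2: E(16) = (11 * 16 + 9) mod 26 = 185 mod 26 = 3.
Step 3: Convert 3 back to letter: D.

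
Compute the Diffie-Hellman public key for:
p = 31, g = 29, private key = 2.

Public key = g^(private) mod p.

Step 1: A = g^a mod p = 29^2 mod 31.
  29^1 mod 31 = 29
  29^2 mod 31 = (29 * 29) mod 31 = 4
Result: A = 4.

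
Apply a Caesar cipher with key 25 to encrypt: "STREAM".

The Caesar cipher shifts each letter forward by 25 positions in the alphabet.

Step 1: For each letter, shift forward by 25 positions (mod 26).
  S (position 18) -> position (18+25) mod 26 = 17 -> R
  T (position 19) -> position (19+25) mod 26 = 18 -> S
  R (position 17) -> position (17+25) mod 26 = 16 -> Q
  E (position 4) -> position (4+25) mod 26 = 3 -> D
  A (position 0) -> position (0+25) mod 26 = 25 -> Z
  M (position 12) -> position (12+25) mod 26 = 11 -> L
Result: RSQDZL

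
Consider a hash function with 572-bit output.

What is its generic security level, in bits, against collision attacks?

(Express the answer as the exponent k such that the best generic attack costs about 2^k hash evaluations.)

Step 1: The hash has a 572-bit output.
Step 2: Collision resistance means it should be infeasible to find any x != y with h(x) = h(y).
By the birthday bound, a generic collision search succeeds after about sqrt(2^572) = 2^(572/2) = 2^286 evaluations.
Step 3: Security level = 286 bits.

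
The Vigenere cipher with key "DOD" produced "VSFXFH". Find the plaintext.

Step 1: Extend key: DODDOD
Step 2: Decrypt each letter (c - k) mod 26:
  V(21) - D(3) = (21-3) mod 26 = 18 = S
  S(18) - O(14) = (18-14) mod 26 = 4 = E
  F(5) - D(3) = (5-3) mod 26 = 2 = C
  X(23) - D(3) = (23-3) mod 26 = 20 = U
  F(5) - O(14) = (5-14) mod 26 = 17 = R
  H(7) - D(3) = (7-3) mod 26 = 4 = E
Plaintext: SECURE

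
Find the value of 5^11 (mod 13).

Step 1: Compute 5^11 mod 13 step by step, reducing modulo 13 at each step.
  5^1 mod 13 = 5
  5^2 mod 13 = (5 * 5) mod 13 = 12
  5^3 mod 13 = (12 * 5) mod 13 = 8
  5^4 mod 13 = (8 * 5) mod 13 = 1
  5^5 mod 13 = (1 * 5) mod 13 = 5
  5^6 mod 13 = (5 * 5) mod 13 = 12
  5^7 mod 13 = (12 * 5) mod 13 = 8
  5^8 mod 13 = (8 * 5) mod 13 = 1
  5^9 mod 13 = (1 * 5) mod 13 = 5
  5^10 mod 13 = (5 * 5) mod 13 = 12
  5^11 mod 13 = (12 * 5) mod 13 = 8
Step 2: Result = 8.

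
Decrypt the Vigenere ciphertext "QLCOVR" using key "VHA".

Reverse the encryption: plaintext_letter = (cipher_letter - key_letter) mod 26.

Step 1: Extend key: VHAVHA
Step 2: Decrypt each letter (c - k) mod 26:
  Q(16) - V(21) = (16-21) mod 26 = 21 = V
  L(11) - H(7) = (11-7) mod 26 = 4 = E
  C(2) - A(0) = (2-0) mod 26 = 2 = C
  O(14) - V(21) = (14-21) mod 26 = 19 = T
  V(21) - H(7) = (21-7) mod 26 = 14 = O
  R(17) - A(0) = (17-0) mod 26 = 17 = R
Plaintext: VECTOR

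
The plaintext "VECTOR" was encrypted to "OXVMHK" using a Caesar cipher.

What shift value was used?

Step 1: Compare first letters: V (position 21) -> O (position 14).
Step 2: Shift = (14 - 21) mod 26 = 19.
The shift value is 19.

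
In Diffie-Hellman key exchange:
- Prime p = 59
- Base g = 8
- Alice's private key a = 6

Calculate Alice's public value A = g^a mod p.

Step 1: A = g^a mod p = 8^6 mod 59.
  8^1 mod 59 = 8
  8^2 mod 59 = (8 * 8) mod 59 = 5
  8^3 mod 59 = (5 * 8) mod 59 = 40
  8^4 mod 59 = (40 * 8) mod 59 = 25
  8^5 mod 59 = (25 * 8) mod 59 = 23
  8^6 mod 59 = (23 * 8) mod 59 = 7
Result: A = 7.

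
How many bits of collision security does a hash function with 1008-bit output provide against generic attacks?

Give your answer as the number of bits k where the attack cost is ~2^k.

Step 1: The hash has a 1008-bit output.
Step 2: Collision resistance means it should be infeasible to find any x != y with h(x) = h(y).
By the birthday bound, a generic collision search succeeds after about sqrt(2^1008) = 2^(1008/2) = 2^504 evaluations.
Step 3: Security level = 504 bits.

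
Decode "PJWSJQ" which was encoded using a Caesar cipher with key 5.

Step 1: Reverse the shift by subtracting 5 from each letter position.
  P (position 15) -> position (15-5) mod 26 = 10 -> K
  J (position 9) -> position (9-5) mod 26 = 4 -> E
  W (position 22) -> position (22-5) mod 26 = 17 -> R
  S (position 18) -> position (18-5) mod 26 = 13 -> N
  J (position 9) -> position (9-5) mod 26 = 4 -> E
  Q (position 16) -> position (16-5) mod 26 = 11 -> L
Decrypted message: KERNEL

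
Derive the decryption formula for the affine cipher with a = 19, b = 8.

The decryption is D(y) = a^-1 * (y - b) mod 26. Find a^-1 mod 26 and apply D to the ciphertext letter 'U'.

Step 1: Find a^-1, the modular inverse of 19 mod 26.
Step 2: We need 19 * a^-1 = 1 (mod 26).
Step 3: 19 * 11 = 209 = 8 * 26 + 1, so a^-1 = 11.
Step 4: D(y) = 11(y - 8) mod 26.
Step 5: Apply to 'U' (y = 20): D(20) = 11 * (20 - 8) mod 26 = 11 * 12 mod 26 = 2 -> 'C'.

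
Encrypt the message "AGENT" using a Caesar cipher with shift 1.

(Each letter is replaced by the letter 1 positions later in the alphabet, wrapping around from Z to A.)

Step 1: For each letter, shift forward by 1 positions (mod 26).
  A (position 0) -> position (0+1) mod 26 = 1 -> B
  G (position 6) -> position (6+1) mod 26 = 7 -> H
  E (position 4) -> position (4+1) mod 26 = 5 -> F
  N (position 13) -> position (13+1) mod 26 = 14 -> O
  T (position 19) -> position (19+1) mod 26 = 20 -> U
Result: BHFOU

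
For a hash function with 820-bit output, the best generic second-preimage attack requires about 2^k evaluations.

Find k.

Step 1: The hash has a 820-bit output.
Step 2: Second-preimage resistance means: given a specific input x, it should be infeasible to find a different y with h(y) = h(x).
With a 820-bit output, a generic search for a second preimage costs about 2^820 evaluations (each trial matches the fixed target with probability 2^-820).
Step 3: Security level = 820 bits.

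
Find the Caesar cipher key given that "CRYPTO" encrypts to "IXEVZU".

Step 1: Compare first letters: C (position 2) -> I (position 8).
Step 2: Shift = (8 - 2) mod 26 = 6.
The shift value is 6.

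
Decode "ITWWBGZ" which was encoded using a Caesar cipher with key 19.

Step 1: Reverse the shift by subtracting 19 from each letter position.
  I (position 8) -> position (8-19) mod 26 = 15 -> P
  T (position 19) -> position (19-19) mod 26 = 0 -> A
  W (position 22) -> position (22-19) mod 26 = 3 -> D
  W (position 22) -> position (22-19) mod 26 = 3 -> D
  B (position 1) -> position (1-19) mod 26 = 8 -> I
  G (position 6) -> position (6-19) mod 26 = 13 -> N
  Z (position 25) -> position (25-19) mod 26 = 6 -> G
Decrypted message: PADDING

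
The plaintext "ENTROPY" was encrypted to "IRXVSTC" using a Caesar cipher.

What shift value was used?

Step 1: Compare first letters: E (position 4) -> I (position 8).
Step 2: Shift = (8 - 4) mod 26 = 4.
The shift value is 4.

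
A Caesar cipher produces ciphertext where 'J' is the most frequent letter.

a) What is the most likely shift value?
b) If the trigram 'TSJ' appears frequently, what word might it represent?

Step 1: In English, 'E' is the most frequent letter (12.7%).
Step 2: The most frequent ciphertext letter is 'J' (position 9).
Step 3: Shift = (9 - 4) mod 26 = 5.
Step 4: Decrypt 'TSJ' by shifting back 5:
  T -> O
  S -> N
  J -> E
Step 5: 'TSJ' decrypts to 'ONE'.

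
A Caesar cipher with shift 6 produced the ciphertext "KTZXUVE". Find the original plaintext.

Step 1: Reverse the shift by subtracting 6 from each letter position.
  K (position 10) -> position (10-6) mod 26 = 4 -> E
  T (position 19) -> position (19-6) mod 26 = 13 -> N
  Z (position 25) -> position (25-6) mod 26 = 19 -> T
  X (position 23) -> position (23-6) mod 26 = 17 -> R
  U (position 20) -> position (20-6) mod 26 = 14 -> O
  V (position 21) -> position (21-6) mod 26 = 15 -> P
  E (position 4) -> position (4-6) mod 26 = 24 -> Y
Decrypted message: ENTROPY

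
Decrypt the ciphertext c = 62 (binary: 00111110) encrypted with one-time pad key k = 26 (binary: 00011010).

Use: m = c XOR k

Step 1: XOR ciphertext with key:
  Ciphertext: 00111110
  Key:        00011010
  XOR:        00100100
Step 2: Plaintext = 00100100 = 36 in decimal.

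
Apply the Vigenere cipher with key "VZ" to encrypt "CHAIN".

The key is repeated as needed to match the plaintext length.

Step 1: Repeat key to match plaintext length:
  Plaintext: CHAIN
  Key:       VZVZV
Step 2: Encrypt each letter:
  C(2) + V(21) = (2+21) mod 26 = 23 = X
  H(7) + Z(25) = (7+25) mod 26 = 6 = G
  A(0) + V(21) = (0+21) mod 26 = 21 = V
  I(8) + Z(25) = (8+25) mod 26 = 7 = H
  N(13) + V(21) = (13+21) mod 26 = 8 = I
Ciphertext: XGVHI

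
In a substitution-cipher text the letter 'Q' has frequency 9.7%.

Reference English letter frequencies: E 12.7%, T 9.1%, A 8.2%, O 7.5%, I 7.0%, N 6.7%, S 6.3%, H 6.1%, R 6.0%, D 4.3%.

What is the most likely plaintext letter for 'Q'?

Step 1: The observed frequency is 9.7%.
Step 2: Compare with English frequencies:
  E: 12.7% (difference: 3.0%)
  T: 9.1% (difference: 0.6%) <-- closest
  A: 8.2% (difference: 1.5%)
  O: 7.5% (difference: 2.2%)
  I: 7.0% (difference: 2.7%)
  N: 6.7% (difference: 3.0%)
  S: 6.3% (difference: 3.4%)
  H: 6.1% (difference: 3.6%)
  R: 6.0% (difference: 3.7%)
  D: 4.3% (difference: 5.4%)
Step 3: 'Q' most likely represents 'T' (frequency 9.1%).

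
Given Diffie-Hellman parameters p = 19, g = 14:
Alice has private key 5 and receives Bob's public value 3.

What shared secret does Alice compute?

Step 1: s = B^a mod p = 3^5 mod 19.
  3^1 mod 19 = 3
  3^2 mod 19 = (3 * 3) mod 19 = 9
  3^3 mod 19 = (9 * 3) mod 19 = 8
  3^4 mod 19 = (8 * 3) mod 19 = 5
  3^5 mod 19 = (5 * 3) mod 19 = 15
Result: shared secret = 15.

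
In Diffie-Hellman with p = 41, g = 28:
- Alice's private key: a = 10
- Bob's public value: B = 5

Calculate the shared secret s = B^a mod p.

Step 1: s = B^a mod p = 5^10 mod 41.
  5^1 mod 41 = 5
  5^2 mod 41 = (5 * 5) mod 41 = 25
  5^3 mod 41 = (25 * 5) mod 41 = 2
  5^4 mod 41 = (2 * 5) mod 41 = 10
  5^5 mod 41 = (10 * 5) mod 41 = 9
  5^6 mod 41 = (9 * 5) mod 41 = 4
  5^7 mod 41 = (4 * 5) mod 41 = 20
  5^8 mod 41 = (20 * 5) mod 41 = 18
  5^9 mod 41 = (18 * 5) mod 41 = 8
  5^10 mod 41 = (8 * 5) mod 41 = 40
Result: shared secret = 40.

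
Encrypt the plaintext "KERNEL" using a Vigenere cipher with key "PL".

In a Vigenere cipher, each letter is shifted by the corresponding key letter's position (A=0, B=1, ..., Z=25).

Step 1: Repeat key to match plaintext length:
  Plaintext: KERNEL
  Key:       PLPLPL
Step 2: Encrypt each letter:
  K(10) + P(15) = (10+15) mod 26 = 25 = Z
  E(4) + L(11) = (4+11) mod 26 = 15 = P
  R(17) + P(15) = (17+15) mod 26 = 6 = G
  N(13) + L(11) = (13+11) mod 26 = 24 = Y
  E(4) + P(15) = (4+15) mod 26 = 19 = T
  L(11) + L(11) = (11+11) mod 26 = 22 = W
Ciphertext: ZPGYTW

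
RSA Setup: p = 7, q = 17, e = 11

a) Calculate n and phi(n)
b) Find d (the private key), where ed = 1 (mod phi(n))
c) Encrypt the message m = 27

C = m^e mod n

Step 1: n = 7 * 17 = 119.
Step 2: phi(n) = (7-1)(17-1) = 6 * 16 = 96.
Step 3: Find d = 11^(-1) mod 96 = 35.
  Verify: 11 * 35 = 385 = 1 (mod 96).
Step 4: C = 27^11 mod 119 = 20.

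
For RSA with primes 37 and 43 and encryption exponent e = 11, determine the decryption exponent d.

Step 1: n = 37 * 43 = 1591.
Step 2: phi(n) = 36 * 42 = 1512.
Step 3: Find d such that 11 * d = 1 (mod 1512).
Step 4: d = 11^(-1) mod 1512 = 275.
Verification: 11 * 275 = 3025 = 2 * 1512 + 1.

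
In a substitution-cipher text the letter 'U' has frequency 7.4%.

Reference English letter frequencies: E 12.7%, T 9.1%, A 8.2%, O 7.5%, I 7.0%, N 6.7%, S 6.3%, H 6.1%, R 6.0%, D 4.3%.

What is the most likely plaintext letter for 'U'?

Step 1: The observed frequency is 7.4%.
Step 2: Compare with English frequencies:
  E: 12.7% (difference: 5.3%)
  T: 9.1% (difference: 1.7%)
  A: 8.2% (difference: 0.8%)
  O: 7.5% (difference: 0.1%) <-- closest
  I: 7.0% (difference: 0.4%)
  N: 6.7% (difference: 0.7%)
  S: 6.3% (difference: 1.1%)
  H: 6.1% (difference: 1.3%)
  R: 6.0% (difference: 1.4%)
  D: 4.3% (difference: 3.1%)
Step 3: 'U' most likely represents 'O' (frequency 7.5%).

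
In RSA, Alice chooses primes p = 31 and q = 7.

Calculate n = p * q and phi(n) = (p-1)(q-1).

Step 1: n = p * q = 31 * 7 = 217.
Step 2: phi(n) = (p-1)(q-1) = 30 * 6 = 180.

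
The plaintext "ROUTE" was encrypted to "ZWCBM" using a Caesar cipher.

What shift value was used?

Step 1: Compare first letters: R (position 17) -> Z (position 25).
Step 2: Shift = (25 - 17) mod 26 = 8.
The shift value is 8.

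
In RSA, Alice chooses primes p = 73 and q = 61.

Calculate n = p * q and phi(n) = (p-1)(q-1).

Step 1: n = p * q = 73 * 61 = 4453.
Step 2: phi(n) = (p-1)(q-1) = 72 * 60 = 4320.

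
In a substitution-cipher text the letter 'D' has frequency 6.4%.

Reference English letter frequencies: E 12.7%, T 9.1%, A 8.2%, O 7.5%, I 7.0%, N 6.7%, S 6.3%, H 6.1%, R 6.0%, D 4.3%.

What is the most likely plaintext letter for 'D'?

Step 1: The observed frequency is 6.4%.
Step 2: Compare with English frequencies:
  E: 12.7% (difference: 6.3%)
  T: 9.1% (difference: 2.7%)
  A: 8.2% (difference: 1.8%)
  O: 7.5% (difference: 1.1%)
  I: 7.0% (difference: 0.6%)
  N: 6.7% (difference: 0.3%)
  S: 6.3% (difference: 0.1%) <-- closest
  H: 6.1% (difference: 0.3%)
  R: 6.0% (difference: 0.4%)
  D: 4.3% (difference: 2.1%)
Step 3: 'D' most likely represents 'S' (frequency 6.3%).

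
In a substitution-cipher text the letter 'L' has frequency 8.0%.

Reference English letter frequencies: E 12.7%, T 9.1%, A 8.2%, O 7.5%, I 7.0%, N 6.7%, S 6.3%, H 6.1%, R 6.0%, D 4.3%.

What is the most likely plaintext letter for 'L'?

Step 1: The observed frequency is 8.0%.
Step 2: Compare with English frequencies:
  E: 12.7% (difference: 4.7%)
  T: 9.1% (difference: 1.1%)
  A: 8.2% (difference: 0.2%) <-- closest
  O: 7.5% (difference: 0.5%)
  I: 7.0% (difference: 1.0%)
  N: 6.7% (difference: 1.3%)
  S: 6.3% (difference: 1.7%)
  H: 6.1% (difference: 1.9%)
  R: 6.0% (difference: 2.0%)
  D: 4.3% (difference: 3.7%)
Step 3: 'L' most likely represents 'A' (frequency 8.2%).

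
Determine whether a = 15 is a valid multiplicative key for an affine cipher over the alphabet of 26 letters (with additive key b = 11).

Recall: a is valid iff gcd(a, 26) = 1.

Step 1: Compute gcd(15, 26).
Step 2: gcd(15, 26) = 1.
Since gcd = 1, 15 is coprime with 26, so it is a valid key.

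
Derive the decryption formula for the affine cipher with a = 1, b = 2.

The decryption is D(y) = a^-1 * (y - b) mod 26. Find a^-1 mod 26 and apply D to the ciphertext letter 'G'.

Step 1: Find a^-1, the modular inverse of 1 mod 26.
Step 2: We need 1 * a^-1 = 1 (mod 26).
Step 3: 1 * 1 = 1 = 0 * 26 + 1, so a^-1 = 1.
Step 4: D(y) = 1(y - 2) mod 26.
Step 5: Apply to 'G' (y = 6): D(6) = 1 * (6 - 2) mod 26 = 1 * 4 mod 26 = 4 -> 'E'.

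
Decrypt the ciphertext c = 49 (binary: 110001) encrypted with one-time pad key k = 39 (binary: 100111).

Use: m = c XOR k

Step 1: XOR ciphertext with key:
  Ciphertext: 110001
  Key:        100111
  XOR:        010110
Step 2: Plaintext = 010110 = 22 in decimal.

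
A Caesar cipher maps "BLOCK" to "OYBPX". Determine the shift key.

Step 1: Compare first letters: B (position 1) -> O (position 14).
Step 2: Shift = (14 - 1) mod 26 = 13.
The shift value is 13.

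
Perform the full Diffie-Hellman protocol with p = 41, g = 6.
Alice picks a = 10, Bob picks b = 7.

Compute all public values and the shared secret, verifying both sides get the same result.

Step 1: A = g^a mod p = 6^10 mod 41 = 32.
Step 2: B = g^b mod p = 6^7 mod 41 = 29.
Step 3: Alice computes s = B^a mod p = 29^10 mod 41 = 9.
Step 4: Bob computes s = A^b mod p = 32^7 mod 41 = 9.
Both sides agree: shared secret = 9.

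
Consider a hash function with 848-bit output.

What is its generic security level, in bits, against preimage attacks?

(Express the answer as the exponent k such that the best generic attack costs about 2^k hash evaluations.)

Step 1: The hash has a 848-bit output.
Step 2: Preimage resistance means: given a digest h(x), it should be infeasible to find any input that hashes to it.
With a 848-bit output there are 2^848 possible digests, so a generic brute-force preimage search costs about 2^848 evaluations.
Step 3: Security level = 848 bits.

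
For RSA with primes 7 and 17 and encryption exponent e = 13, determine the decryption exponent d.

Step 1: n = 7 * 17 = 119.
Step 2: phi(n) = 6 * 16 = 96.
Step 3: Find d such that 13 * d = 1 (mod 96).
Step 4: d = 13^(-1) mod 96 = 37.
Verification: 13 * 37 = 481 = 5 * 96 + 1.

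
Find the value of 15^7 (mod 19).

Step 1: Compute 15^7 mod 19 step by step, reducing modulo 19 at each step.
  15^1 mod 19 = 15
  15^2 mod 19 = (15 * 15) mod 19 = 16
  15^3 mod 19 = (16 * 15) mod 19 = 12
  15^4 mod 19 = (12 * 15) mod 19 = 9
  15^5 mod 19 = (9 * 15) mod 19 = 2
  15^6 mod 19 = (2 * 15) mod 19 = 11
  15^7 mod 19 = (11 * 15) mod 19 = 13
Step 2: Result = 13.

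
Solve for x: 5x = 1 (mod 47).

Step 1: We need x such that 5 * x = 1 (mod 47).
Step 2: Using the extended Euclidean algorithm or trial:
  5 * 19 = 95 = 2 * 47 + 1.
Step 3: Since 95 mod 47 = 1, the inverse is x = 19.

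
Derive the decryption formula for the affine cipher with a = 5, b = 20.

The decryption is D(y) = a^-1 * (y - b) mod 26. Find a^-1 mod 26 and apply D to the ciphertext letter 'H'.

Step 1: Find a^-1, the modular inverse of 5 mod 26.
Step 2: We need 5 * a^-1 = 1 (mod 26).
Step 3: 5 * 21 = 105 = 4 * 26 + 1, so a^-1 = 21.
Step 4: D(y) = 21(y - 20) mod 26.
Step 5: Apply to 'H' (y = 7): D(7) = 21 * (7 - 20) mod 26 = 21 * -13 mod 26 = 13 -> 'N'.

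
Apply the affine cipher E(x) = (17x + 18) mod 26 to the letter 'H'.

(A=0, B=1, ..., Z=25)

Step 1: Convert 'H' to number: x = 7.
Step 2: E(7) = (17 * 7 + 18) mod 26 = 137 mod 26 = 7.
Step 3: Convert 7 back to letter: H.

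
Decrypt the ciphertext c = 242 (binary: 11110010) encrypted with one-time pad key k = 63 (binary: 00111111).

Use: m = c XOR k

Step 1: XOR ciphertext with key:
  Ciphertext: 11110010
  Key:        00111111
  XOR:        11001101
Step 2: Plaintext = 11001101 = 205 in decimal.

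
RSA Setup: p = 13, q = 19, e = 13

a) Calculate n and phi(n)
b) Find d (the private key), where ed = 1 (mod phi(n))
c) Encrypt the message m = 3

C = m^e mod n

Step 1: n = 13 * 19 = 247.
Step 2: phi(n) = (13-1)(19-1) = 12 * 18 = 216.
Step 3: Find d = 13^(-1) mod 216 = 133.
  Verify: 13 * 133 = 1729 = 1 (mod 216).
Step 4: C = 3^13 mod 247 = 185.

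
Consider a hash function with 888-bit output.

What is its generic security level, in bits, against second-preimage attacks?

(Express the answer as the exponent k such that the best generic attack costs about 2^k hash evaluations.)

Step 1: The hash has a 888-bit output.
Step 2: Second-preimage resistance means: given a specific input x, it should be infeasible to find a different y with h(y) = h(x).
With a 888-bit output, a generic search for a second preimage costs about 2^888 evaluations (each trial matches the fixed target with probability 2^-888).
Step 3: Security level = 888 bits.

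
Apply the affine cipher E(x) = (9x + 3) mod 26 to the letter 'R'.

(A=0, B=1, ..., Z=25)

Step 1: Convert 'R' to number: x = 17.
Step 2: E(17) = (9 * 17 + 3) mod 26 = 156 mod 26 = 0.
Step 3: Convert 0 back to letter: A.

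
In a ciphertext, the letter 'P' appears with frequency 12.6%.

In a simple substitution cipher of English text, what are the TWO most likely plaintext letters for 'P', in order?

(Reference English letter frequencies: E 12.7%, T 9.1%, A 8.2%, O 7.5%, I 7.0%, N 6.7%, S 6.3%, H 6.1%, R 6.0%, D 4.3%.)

Step 1: Observed frequency of 'P' is 12.6%.
Step 2: Compute distances to each reference frequency and sort:
  E (12.7%): difference = 0.1% <-- BEST
  T (9.1%): difference = 3.5% <-- RUNNER-UP
  A (8.2%): difference = 4.4%
  O (7.5%): difference = 5.1%
  I (7.0%): difference = 5.6%
Step 3: Most likely is 'E' (12.7%, diff 0.1%); second most likely is 'T' (9.1%, diff 3.5%).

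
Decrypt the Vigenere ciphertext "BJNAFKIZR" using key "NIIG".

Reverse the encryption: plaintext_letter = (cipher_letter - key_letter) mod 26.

Step 1: Extend key: NIIGNIIGN
Step 2: Decrypt each letter (c - k) mod 26:
  B(1) - N(13) = (1-13) mod 26 = 14 = O
  J(9) - I(8) = (9-8) mod 26 = 1 = B
  N(13) - I(8) = (13-8) mod 26 = 5 = F
  A(0) - G(6) = (0-6) mod 26 = 20 = U
  F(5) - N(13) = (5-13) mod 26 = 18 = S
  K(10) - I(8) = (10-8) mod 26 = 2 = C
  I(8) - I(8) = (8-8) mod 26 = 0 = A
  Z(25) - G(6) = (25-6) mod 26 = 19 = T
  R(17) - N(13) = (17-13) mod 26 = 4 = E
Plaintext: OBFUSCATE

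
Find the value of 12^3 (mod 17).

Step 1: Compute 12^3 mod 17 step by step, reducing modulo 17 at each step.
  12^1 mod 17 = 12
  12^2 mod 17 = (12 * 12) mod 17 = 8
  12^3 mod 17 = (8 * 12) mod 17 = 11
Step 2: Result = 11.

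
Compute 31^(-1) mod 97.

Step 1: We need x such that 31 * x = 1 (mod 97).
Step 2: Using the extended Euclidean algorithm or trial:
  31 * 72 = 2232 = 23 * 97 + 1.
Step 3: Since 2232 mod 97 = 1, the inverse is x = 72.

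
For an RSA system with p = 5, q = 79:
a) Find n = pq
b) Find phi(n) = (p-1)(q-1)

Step 1: n = p * q = 5 * 79 = 395.
Step 2: phi(n) = (p-1)(q-1) = 4 * 78 = 312.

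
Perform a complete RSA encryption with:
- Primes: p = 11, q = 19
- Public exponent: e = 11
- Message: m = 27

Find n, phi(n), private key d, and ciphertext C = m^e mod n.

Step 1: n = 11 * 19 = 209.
Step 2: phi(n) = (11-1)(19-1) = 10 * 18 = 180.
Step 3: Find d = 11^(-1) mod 180 = 131.
  Verify: 11 * 131 = 1441 = 1 (mod 180).
Step 4: C = 27^11 mod 209 = 126.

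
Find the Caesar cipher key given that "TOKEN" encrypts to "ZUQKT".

Step 1: Compare first letters: T (position 19) -> Z (position 25).
Step 2: Shift = (25 - 19) mod 26 = 6.
The shift value is 6.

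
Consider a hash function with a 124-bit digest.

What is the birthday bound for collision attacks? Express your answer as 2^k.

Step 1: The birthday paradox gives collision probability ~50% after sqrt(2^n) = 2^(n/2) hashes.
Step 2: For 124-bit output: 2^(124/2) = 2^62.
Step 3: Approximately 2^62 hash computations needed.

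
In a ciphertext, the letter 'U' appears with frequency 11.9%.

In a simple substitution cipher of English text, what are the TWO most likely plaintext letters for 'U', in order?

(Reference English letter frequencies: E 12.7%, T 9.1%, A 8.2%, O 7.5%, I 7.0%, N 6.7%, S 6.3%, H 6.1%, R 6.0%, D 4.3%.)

Step 1: Observed frequency of 'U' is 11.9%.
Step 2: Compute distances to each reference frequency and sort:
  E (12.7%): difference = 0.8% <-- BEST
  T (9.1%): difference = 2.8% <-- RUNNER-UP
  A (8.2%): difference = 3.7%
  O (7.5%): difference = 4.4%
  I (7.0%): difference = 4.9%
Step 3: Most likely is 'E' (12.7%, diff 0.8%); second most likely is 'T' (9.1%, diff 2.8%).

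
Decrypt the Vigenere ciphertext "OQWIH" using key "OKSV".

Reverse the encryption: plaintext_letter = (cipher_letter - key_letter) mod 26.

Step 1: Extend key: OKSVO
Step 2: Decrypt each letter (c - k) mod 26:
  O(14) - O(14) = (14-14) mod 26 = 0 = A
  Q(16) - K(10) = (16-10) mod 26 = 6 = G
  W(22) - S(18) = (22-18) mod 26 = 4 = E
  I(8) - V(21) = (8-21) mod 26 = 13 = N
  H(7) - O(14) = (7-14) mod 26 = 19 = T
Plaintext: AGENT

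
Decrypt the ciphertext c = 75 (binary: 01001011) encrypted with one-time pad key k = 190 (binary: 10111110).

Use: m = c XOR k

Step 1: XOR ciphertext with key:
  Ciphertext: 01001011
  Key:        10111110
  XOR:        11110101
Step 2: Plaintext = 11110101 = 245 in decimal.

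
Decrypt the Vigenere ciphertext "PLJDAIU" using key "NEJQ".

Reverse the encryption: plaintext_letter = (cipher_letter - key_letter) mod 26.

Step 1: Extend key: NEJQNEJ
Step 2: Decrypt each letter (c - k) mod 26:
  P(15) - N(13) = (15-13) mod 26 = 2 = C
  L(11) - E(4) = (11-4) mod 26 = 7 = H
  J(9) - J(9) = (9-9) mod 26 = 0 = A
  D(3) - Q(16) = (3-16) mod 26 = 13 = N
  A(0) - N(13) = (0-13) mod 26 = 13 = N
  I(8) - E(4) = (8-4) mod 26 = 4 = E
  U(20) - J(9) = (20-9) mod 26 = 11 = L
Plaintext: CHANNEL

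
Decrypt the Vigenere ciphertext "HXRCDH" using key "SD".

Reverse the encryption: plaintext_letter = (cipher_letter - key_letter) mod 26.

Step 1: Extend key: SDSDSD
Step 2: Decrypt each letter (c - k) mod 26:
  H(7) - S(18) = (7-18) mod 26 = 15 = P
  X(23) - D(3) = (23-3) mod 26 = 20 = U
  R(17) - S(18) = (17-18) mod 26 = 25 = Z
  C(2) - D(3) = (2-3) mod 26 = 25 = Z
  D(3) - S(18) = (3-18) mod 26 = 11 = L
  H(7) - D(3) = (7-3) mod 26 = 4 = E
Plaintext: PUZZLE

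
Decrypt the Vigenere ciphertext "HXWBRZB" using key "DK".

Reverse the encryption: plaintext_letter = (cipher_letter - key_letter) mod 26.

Step 1: Extend key: DKDKDKD
Step 2: Decrypt each letter (c - k) mod 26:
  H(7) - D(3) = (7-3) mod 26 = 4 = E
  X(23) - K(10) = (23-10) mod 26 = 13 = N
  W(22) - D(3) = (22-3) mod 26 = 19 = T
  B(1) - K(10) = (1-10) mod 26 = 17 = R
  R(17) - D(3) = (17-3) mod 26 = 14 = O
  Z(25) - K(10) = (25-10) mod 26 = 15 = P
  B(1) - D(3) = (1-3) mod 26 = 24 = Y
Plaintext: ENTROPY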